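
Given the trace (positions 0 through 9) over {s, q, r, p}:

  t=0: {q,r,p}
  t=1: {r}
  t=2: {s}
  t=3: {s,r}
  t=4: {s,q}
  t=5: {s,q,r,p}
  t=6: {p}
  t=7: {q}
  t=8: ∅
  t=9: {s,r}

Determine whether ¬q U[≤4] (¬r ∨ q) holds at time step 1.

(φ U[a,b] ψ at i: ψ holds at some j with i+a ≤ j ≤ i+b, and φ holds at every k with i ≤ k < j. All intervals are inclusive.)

Need some j in [1,5] with (¬r ∨ q), and ¬q at every k in [1,j-1].
  j=1: (¬r ∨ q) false.
  j=2: (¬r ∨ q) holds; ¬q holds at every k in [1,1] → satisfied.

Yes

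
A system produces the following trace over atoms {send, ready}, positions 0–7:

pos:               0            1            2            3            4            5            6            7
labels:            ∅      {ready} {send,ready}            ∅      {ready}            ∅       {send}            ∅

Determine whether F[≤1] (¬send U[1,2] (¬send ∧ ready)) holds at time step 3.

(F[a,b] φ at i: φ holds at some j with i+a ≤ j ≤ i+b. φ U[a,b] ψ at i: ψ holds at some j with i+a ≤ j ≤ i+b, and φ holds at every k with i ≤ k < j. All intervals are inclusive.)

Yes

Check (¬send U[1,2] (¬send ∧ ready)) at each j in [3,4]:
  j=3: holds
  j=4: fails
Found at j=3 → formula holds.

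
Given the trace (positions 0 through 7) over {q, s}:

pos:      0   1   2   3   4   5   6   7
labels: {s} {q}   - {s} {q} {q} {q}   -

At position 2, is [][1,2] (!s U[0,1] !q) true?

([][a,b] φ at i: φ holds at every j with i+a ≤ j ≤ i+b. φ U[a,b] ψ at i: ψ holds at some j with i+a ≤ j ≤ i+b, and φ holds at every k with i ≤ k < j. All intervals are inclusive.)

Check (!s U[0,1] !q) at every j in [3,4]:
  j=3: holds
  j=4: fails
Fails at j=4 → formula fails.

False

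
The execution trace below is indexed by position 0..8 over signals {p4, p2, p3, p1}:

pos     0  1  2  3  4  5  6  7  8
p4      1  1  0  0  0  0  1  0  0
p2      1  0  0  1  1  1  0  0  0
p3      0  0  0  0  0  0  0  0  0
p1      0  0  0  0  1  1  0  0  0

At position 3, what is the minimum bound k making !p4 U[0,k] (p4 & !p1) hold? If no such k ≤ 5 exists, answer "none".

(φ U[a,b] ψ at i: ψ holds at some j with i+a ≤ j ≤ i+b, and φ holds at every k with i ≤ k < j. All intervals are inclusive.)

Need earliest j ≥ 3 with (p4 & !p1), and !p4 at every k in [3,j-1].
  j=3: rhs fails.
  j=4: rhs fails.
  j=5: rhs fails.
  j=6: rhs holds; lhs holds on [3,5]. k = 3.

3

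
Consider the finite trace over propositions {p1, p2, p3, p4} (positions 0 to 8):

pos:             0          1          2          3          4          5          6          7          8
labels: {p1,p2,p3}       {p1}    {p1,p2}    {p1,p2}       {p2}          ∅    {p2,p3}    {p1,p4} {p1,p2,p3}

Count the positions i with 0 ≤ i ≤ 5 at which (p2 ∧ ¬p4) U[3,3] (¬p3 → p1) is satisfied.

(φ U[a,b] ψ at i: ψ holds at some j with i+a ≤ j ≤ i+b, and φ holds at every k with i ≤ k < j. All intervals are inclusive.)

Evaluate at each i in [0,5]:
  i=0: ✗ (lhs fails at k=1 before rhs at j=3)
  i=1: ✗ (no rhs in [4,4])
  i=2: ✗ (no rhs in [5,5])
  i=3: ✗ (lhs fails at k=5 before rhs at j=6)
  i=4: ✗ (lhs fails at k=5 before rhs at j=7)
  i=5: ✗ (lhs fails at k=5 before rhs at j=8)
Positions where it holds: {} → 0.

0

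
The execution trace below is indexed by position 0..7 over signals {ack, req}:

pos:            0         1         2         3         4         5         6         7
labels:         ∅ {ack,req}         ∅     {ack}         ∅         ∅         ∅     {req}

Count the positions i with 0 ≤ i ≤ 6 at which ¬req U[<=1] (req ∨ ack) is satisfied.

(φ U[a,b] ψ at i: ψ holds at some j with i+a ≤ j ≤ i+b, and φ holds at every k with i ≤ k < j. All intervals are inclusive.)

5

Evaluate at each i in [0,6]:
  i=0: ✓ (rhs at j=1; lhs holds on [0,0])
  i=1: ✓ (rhs at j=1)
  i=2: ✓ (rhs at j=3; lhs holds on [2,2])
  i=3: ✓ (rhs at j=3)
  i=4: ✗ (no rhs in [4,5])
  i=5: ✗ (no rhs in [5,6])
  i=6: ✓ (rhs at j=7; lhs holds on [6,6])
Positions where it holds: {0, 1, 2, 3, 6} → 5.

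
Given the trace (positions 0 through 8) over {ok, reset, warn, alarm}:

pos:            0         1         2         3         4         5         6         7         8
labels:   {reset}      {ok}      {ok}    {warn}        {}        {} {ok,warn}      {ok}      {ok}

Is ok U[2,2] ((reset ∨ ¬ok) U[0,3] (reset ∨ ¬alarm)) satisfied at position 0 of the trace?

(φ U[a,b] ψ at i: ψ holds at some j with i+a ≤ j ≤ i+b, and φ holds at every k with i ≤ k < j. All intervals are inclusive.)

Need some j in [2,2] with ((reset ∨ ¬ok) U[0,3] (reset ∨ ¬alarm)), and ok at every k in [0,j-1].
  j=2: ((reset ∨ ¬ok) U[0,3] (reset ∨ ¬alarm)) holds, but ok fails at k=0 → not this j.
No j in the window works → until fails.

Does not hold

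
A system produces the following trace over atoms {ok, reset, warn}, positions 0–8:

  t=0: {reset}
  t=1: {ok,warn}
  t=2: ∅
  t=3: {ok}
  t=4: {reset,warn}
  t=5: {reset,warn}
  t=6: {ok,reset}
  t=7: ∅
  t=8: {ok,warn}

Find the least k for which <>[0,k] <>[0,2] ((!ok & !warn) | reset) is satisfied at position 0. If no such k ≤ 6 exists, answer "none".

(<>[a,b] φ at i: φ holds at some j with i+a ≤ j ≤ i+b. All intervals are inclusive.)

Scan j = 0,1,… for <>[0,2] ((!ok & !warn) | reset):
  j=0: holds
First hit at j=0, so smallest k = 0-0 = 0.

0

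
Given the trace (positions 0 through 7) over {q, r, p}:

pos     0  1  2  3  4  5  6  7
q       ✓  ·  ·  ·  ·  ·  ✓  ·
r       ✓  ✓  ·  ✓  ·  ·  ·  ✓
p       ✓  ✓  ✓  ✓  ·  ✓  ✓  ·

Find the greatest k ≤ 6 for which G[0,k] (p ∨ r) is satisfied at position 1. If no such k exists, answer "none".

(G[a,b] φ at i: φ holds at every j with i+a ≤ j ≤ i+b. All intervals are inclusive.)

(p ∨ r) must hold from j=1 onward; find where it first fails.
  j=1: holds
  j=2: holds
  j=3: holds
  j=4: fails
Holds on [1,3], so largest k = 2.

2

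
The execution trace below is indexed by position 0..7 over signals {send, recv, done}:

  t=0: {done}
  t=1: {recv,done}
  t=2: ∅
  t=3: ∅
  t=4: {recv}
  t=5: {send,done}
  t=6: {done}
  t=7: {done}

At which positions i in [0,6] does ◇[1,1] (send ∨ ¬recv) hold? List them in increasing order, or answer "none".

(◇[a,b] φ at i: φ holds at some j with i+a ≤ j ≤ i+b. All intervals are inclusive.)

1, 2, 4, 5, 6

Evaluate at each i in [0,6]:
  i=0: ✗ (none in [1,1])
  i=1: ✓ (witness j=2)
  i=2: ✓ (witness j=3)
  i=3: ✗ (none in [4,4])
  i=4: ✓ (witness j=5)
  i=5: ✓ (witness j=6)
  i=6: ✓ (witness j=7)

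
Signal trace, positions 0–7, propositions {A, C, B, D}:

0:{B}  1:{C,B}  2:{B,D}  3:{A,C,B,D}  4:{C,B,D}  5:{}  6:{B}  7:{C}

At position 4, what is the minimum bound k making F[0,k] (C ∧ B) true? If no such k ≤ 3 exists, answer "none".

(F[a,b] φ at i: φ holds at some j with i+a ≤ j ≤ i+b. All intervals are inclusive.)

0

Scan j = 4,5,… for (C ∧ B):
  j=4: holds
First hit at j=4, so smallest k = 4-4 = 0.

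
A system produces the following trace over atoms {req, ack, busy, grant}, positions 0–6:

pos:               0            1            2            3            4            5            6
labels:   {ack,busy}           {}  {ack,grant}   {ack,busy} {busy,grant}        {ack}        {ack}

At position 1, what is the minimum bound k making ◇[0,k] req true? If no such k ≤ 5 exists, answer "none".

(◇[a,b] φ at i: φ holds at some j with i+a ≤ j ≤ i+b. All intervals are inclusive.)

none

Scan j = 1,2,… for req:
  j=1: fails
  j=2: fails
  j=3: fails
  j=4: fails
  j=5: fails
  j=6: fails
No j in [1,6] satisfies it → none.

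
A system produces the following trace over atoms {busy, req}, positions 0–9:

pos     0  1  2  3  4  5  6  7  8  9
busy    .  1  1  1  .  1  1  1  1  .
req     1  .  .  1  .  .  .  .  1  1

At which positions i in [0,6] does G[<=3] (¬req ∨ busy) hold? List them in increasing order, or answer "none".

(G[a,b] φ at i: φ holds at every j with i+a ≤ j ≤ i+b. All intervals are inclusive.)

1, 2, 3, 4, 5

Evaluate at each i in [0,6]:
  i=0: ✗ (fails at j=0)
  i=1: ✓ (all of [1,4])
  i=2: ✓ (all of [2,5])
  i=3: ✓ (all of [3,6])
  i=4: ✓ (all of [4,7])
  i=5: ✓ (all of [5,8])
  i=6: ✗ (fails at j=9)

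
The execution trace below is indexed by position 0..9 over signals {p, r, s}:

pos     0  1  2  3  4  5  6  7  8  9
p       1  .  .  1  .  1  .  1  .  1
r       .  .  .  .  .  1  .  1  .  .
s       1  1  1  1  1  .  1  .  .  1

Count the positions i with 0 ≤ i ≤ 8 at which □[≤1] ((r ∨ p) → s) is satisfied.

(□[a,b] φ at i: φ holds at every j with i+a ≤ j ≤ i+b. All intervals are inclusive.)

Evaluate at each i in [0,8]:
  i=0: ✓ (all of [0,1])
  i=1: ✓ (all of [1,2])
  i=2: ✓ (all of [2,3])
  i=3: ✓ (all of [3,4])
  i=4: ✗ (fails at j=5)
  i=5: ✗ (fails at j=5)
  i=6: ✗ (fails at j=7)
  i=7: ✗ (fails at j=7)
  i=8: ✓ (all of [8,9])
Positions where it holds: {0, 1, 2, 3, 8} → 5.

5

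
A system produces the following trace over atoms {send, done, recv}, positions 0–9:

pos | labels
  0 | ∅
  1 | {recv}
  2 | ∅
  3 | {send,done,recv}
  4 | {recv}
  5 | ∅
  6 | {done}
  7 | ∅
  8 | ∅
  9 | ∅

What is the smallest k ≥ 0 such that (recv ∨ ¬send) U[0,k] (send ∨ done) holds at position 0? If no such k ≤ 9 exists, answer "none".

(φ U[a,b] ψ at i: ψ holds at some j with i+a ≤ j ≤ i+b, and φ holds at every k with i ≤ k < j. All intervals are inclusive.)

Need earliest j ≥ 0 with (send ∨ done), and (recv ∨ ¬send) at every k in [0,j-1].
  j=0: rhs fails.
  j=1: rhs fails.
  j=2: rhs fails.
  j=3: rhs holds; lhs holds on [0,2]. k = 3.

3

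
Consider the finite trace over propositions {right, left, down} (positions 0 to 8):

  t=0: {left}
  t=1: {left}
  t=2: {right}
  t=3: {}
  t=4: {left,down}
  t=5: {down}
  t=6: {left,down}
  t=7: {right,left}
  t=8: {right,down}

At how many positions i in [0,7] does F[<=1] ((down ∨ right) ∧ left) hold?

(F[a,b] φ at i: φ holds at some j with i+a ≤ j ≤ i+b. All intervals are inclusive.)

5

Evaluate at each i in [0,7]:
  i=0: ✗ (none in [0,1])
  i=1: ✗ (none in [1,2])
  i=2: ✗ (none in [2,3])
  i=3: ✓ (witness j=4)
  i=4: ✓ (witness j=4)
  i=5: ✓ (witness j=6)
  i=6: ✓ (witness j=6)
  i=7: ✓ (witness j=7)
Positions where it holds: {3, 4, 5, 6, 7} → 5.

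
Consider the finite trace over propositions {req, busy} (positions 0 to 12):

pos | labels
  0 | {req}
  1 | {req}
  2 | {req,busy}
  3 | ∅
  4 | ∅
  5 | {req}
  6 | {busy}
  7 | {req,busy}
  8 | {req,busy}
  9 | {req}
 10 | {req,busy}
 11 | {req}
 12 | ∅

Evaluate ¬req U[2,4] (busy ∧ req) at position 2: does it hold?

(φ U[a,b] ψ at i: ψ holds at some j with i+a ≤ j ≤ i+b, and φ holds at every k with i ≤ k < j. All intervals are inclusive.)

Need some j in [4,6] with (busy ∧ req), and ¬req at every k in [2,j-1].
  j=4: (busy ∧ req) false.
  j=5: (busy ∧ req) false.
  j=6: (busy ∧ req) false.
No j in the window works → until fails.

Does not hold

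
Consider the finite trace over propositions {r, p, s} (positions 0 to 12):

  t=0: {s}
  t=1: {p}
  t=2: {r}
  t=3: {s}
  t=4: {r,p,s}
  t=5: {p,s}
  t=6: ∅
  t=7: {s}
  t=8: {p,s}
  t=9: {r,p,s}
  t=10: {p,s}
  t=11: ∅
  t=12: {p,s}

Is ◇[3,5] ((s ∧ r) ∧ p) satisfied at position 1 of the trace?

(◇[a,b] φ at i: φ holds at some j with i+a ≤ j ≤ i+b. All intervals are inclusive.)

Check ((s ∧ r) ∧ p) at each j in [4,6]:
  j=4: true
  j=5: false
  j=6: false
Found at j=4 → formula holds.

Holds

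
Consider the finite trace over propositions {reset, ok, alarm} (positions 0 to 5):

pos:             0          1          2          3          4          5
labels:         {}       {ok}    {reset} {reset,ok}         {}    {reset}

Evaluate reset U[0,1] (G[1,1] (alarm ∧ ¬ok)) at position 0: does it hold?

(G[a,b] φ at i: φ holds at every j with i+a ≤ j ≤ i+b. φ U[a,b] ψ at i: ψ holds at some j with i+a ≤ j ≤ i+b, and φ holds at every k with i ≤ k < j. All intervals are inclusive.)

Need some j in [0,1] with G[1,1] (alarm ∧ ¬ok), and reset at every k in [0,j-1].
  j=0: G[1,1] (alarm ∧ ¬ok) — fails at 1.
  j=1: G[1,1] (alarm ∧ ¬ok) — fails at 2.
No j in the window works → until fails.

No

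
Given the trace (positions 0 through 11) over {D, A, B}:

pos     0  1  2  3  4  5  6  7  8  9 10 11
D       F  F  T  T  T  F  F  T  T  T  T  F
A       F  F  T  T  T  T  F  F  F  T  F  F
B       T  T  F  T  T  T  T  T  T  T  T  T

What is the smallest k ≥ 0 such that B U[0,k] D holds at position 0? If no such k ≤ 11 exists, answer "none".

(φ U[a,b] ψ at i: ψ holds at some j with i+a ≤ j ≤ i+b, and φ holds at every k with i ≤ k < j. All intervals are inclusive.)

2

Need earliest j ≥ 0 with D, and B at every k in [0,j-1].
  j=0: rhs fails.
  j=1: rhs fails.
  j=2: rhs holds; lhs holds on [0,1]. k = 2.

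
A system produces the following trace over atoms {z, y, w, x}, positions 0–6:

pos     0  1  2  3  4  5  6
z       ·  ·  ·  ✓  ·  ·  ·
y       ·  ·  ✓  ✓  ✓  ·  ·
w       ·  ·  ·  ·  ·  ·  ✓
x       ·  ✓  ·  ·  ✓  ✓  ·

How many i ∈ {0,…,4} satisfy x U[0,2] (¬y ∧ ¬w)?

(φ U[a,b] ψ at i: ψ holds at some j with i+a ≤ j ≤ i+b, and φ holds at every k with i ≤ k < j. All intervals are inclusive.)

3

Evaluate at each i in [0,4]:
  i=0: ✓ (rhs at j=0)
  i=1: ✓ (rhs at j=1)
  i=2: ✗ (no rhs in [2,4])
  i=3: ✗ (lhs fails at k=3 before rhs at j=5)
  i=4: ✓ (rhs at j=5; lhs holds on [4,4])
Positions where it holds: {0, 1, 4} → 3.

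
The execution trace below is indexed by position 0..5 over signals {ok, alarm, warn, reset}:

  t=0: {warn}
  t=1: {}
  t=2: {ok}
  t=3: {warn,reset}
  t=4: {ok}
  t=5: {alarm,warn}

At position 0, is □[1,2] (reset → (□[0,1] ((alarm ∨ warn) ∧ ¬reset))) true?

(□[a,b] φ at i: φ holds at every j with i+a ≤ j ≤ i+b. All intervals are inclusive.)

Yes

Check (reset → (□[0,1] ((alarm ∨ warn) ∧ ¬reset))) at every j in [1,2]:
  j=1: antecedent false → ✓
  j=2: antecedent false → ✓
All positions satisfy it → formula holds.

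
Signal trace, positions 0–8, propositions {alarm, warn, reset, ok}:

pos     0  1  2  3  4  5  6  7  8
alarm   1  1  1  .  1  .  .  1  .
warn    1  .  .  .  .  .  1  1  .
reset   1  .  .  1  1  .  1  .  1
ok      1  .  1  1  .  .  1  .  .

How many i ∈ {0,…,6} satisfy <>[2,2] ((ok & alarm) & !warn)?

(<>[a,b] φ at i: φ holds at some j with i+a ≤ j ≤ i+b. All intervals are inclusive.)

1

Evaluate at each i in [0,6]:
  i=0: ✓ (witness j=2)
  i=1: ✗ (none in [3,3])
  i=2: ✗ (none in [4,4])
  i=3: ✗ (none in [5,5])
  i=4: ✗ (none in [6,6])
  i=5: ✗ (none in [7,7])
  i=6: ✗ (none in [8,8])
Positions where it holds: {0} → 1.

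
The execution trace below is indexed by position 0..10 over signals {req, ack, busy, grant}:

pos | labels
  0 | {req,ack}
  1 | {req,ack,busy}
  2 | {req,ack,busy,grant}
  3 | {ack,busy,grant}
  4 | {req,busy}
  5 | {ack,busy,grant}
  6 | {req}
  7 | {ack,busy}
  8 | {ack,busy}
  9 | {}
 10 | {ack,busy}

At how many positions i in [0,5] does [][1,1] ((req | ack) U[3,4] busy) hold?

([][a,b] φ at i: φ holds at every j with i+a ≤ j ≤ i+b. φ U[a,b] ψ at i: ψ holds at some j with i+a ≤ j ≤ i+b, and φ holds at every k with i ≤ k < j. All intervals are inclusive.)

Evaluate at each i in [0,5]:
  i=0: ✓ (all of [1,1])
  i=1: ✓ (all of [2,2])
  i=2: ✓ (all of [3,3])
  i=3: ✓ (all of [4,4])
  i=4: ✓ (all of [5,5])
  i=5: ✗ (fails at j=6)
Positions where it holds: {0, 1, 2, 3, 4} → 5.

5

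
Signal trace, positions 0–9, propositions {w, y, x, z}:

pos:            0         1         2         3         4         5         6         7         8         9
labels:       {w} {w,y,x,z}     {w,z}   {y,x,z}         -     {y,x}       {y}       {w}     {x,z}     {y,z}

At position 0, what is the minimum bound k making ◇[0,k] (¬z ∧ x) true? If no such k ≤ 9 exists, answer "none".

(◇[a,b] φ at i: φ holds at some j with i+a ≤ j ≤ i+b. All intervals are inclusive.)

Scan j = 0,1,… for (¬z ∧ x):
  j=0: fails
  j=1: fails
  j=2: fails
  j=3: fails
  j=4: fails
  j=5: holds
First hit at j=5, so smallest k = 5-0 = 5.

5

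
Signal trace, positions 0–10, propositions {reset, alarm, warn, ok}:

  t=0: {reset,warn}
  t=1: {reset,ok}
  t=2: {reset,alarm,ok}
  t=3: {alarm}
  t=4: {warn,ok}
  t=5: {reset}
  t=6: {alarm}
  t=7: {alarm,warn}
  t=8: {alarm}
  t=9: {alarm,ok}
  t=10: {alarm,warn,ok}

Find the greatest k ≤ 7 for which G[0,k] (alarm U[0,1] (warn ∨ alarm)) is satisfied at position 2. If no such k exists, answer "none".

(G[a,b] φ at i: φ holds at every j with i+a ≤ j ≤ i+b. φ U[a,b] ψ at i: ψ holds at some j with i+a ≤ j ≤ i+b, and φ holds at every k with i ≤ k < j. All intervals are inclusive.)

(alarm U[0,1] (warn ∨ alarm)) must hold from j=2 onward; find where it first fails.
  j=2: holds
  j=3: holds
  j=4: holds
  j=5: fails
Holds on [2,4], so largest k = 2.

2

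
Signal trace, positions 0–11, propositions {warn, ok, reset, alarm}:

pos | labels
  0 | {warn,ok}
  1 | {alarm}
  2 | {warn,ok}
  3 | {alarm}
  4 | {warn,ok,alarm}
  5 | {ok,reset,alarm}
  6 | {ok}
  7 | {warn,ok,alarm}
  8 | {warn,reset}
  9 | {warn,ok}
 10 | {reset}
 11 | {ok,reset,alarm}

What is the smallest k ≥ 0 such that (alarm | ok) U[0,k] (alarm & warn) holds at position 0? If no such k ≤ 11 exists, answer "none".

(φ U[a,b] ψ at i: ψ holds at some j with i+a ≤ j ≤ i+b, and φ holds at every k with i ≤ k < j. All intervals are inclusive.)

4

Need earliest j ≥ 0 with (alarm & warn), and (alarm | ok) at every k in [0,j-1].
  j=0: rhs fails.
  j=1: rhs fails.
  j=2: rhs fails.
  j=3: rhs fails.
  j=4: rhs holds; lhs holds on [0,3]. k = 4.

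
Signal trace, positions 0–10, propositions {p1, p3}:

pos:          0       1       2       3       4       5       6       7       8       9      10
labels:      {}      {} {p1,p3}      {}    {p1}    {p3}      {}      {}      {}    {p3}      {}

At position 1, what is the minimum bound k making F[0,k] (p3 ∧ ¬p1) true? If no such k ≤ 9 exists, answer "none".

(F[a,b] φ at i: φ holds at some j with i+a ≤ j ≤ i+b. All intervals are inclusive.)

Scan j = 1,2,… for (p3 ∧ ¬p1):
  j=1: fails
  j=2: fails
  j=3: fails
  j=4: fails
  j=5: holds
First hit at j=5, so smallest k = 5-1 = 4.

4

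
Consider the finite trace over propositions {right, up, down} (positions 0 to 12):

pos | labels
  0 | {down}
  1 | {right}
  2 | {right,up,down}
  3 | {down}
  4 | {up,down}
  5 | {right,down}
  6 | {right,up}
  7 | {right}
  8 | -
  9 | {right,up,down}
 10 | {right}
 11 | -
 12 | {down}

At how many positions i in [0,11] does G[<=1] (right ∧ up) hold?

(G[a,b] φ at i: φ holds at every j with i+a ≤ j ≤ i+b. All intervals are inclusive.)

Evaluate at each i in [0,11]:
  i=0: ✗ (fails at j=0)
  i=1: ✗ (fails at j=1)
  i=2: ✗ (fails at j=3)
  i=3: ✗ (fails at j=3)
  i=4: ✗ (fails at j=4)
  i=5: ✗ (fails at j=5)
  i=6: ✗ (fails at j=7)
  i=7: ✗ (fails at j=7)
  i=8: ✗ (fails at j=8)
  i=9: ✗ (fails at j=10)
  i=10: ✗ (fails at j=10)
  i=11: ✗ (fails at j=11)
Positions where it holds: {} → 0.

0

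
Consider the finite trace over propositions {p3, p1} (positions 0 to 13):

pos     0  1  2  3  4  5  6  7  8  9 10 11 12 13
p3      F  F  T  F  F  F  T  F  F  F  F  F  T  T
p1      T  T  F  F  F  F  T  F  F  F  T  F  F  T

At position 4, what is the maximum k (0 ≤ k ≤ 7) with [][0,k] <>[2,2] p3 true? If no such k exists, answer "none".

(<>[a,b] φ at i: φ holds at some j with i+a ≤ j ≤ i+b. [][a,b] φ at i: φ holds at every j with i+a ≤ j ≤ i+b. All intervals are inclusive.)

<>[2,2] p3 must hold from j=4 onward; find where it first fails.
  j=4: holds
  j=5: fails
Holds on [4,4], so largest k = 0.

0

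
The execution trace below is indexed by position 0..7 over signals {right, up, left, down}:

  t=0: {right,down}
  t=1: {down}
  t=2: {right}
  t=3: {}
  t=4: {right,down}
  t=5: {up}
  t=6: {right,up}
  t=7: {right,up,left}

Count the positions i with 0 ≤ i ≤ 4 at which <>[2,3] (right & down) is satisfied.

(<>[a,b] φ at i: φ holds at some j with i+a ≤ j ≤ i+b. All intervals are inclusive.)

Evaluate at each i in [0,4]:
  i=0: ✗ (none in [2,3])
  i=1: ✓ (witness j=4)
  i=2: ✓ (witness j=4)
  i=3: ✗ (none in [5,6])
  i=4: ✗ (none in [6,7])
Positions where it holds: {1, 2} → 2.

2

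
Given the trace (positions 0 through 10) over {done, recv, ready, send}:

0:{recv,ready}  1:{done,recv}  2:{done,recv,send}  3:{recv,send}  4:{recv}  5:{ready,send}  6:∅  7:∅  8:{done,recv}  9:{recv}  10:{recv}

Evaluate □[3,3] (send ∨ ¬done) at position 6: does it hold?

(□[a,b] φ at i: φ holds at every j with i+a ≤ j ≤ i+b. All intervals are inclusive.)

Holds

Check (send ∨ ¬done) at every j in [9,9]:
  j=9: true
All positions satisfy it → formula holds.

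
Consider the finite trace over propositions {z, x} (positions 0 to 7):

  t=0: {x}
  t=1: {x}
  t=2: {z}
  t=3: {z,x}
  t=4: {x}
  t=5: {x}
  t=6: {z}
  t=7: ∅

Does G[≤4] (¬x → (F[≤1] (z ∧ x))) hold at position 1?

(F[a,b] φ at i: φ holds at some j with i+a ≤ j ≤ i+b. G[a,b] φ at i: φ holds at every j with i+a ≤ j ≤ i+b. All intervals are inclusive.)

Check (¬x → (F[≤1] (z ∧ x))) at every j in [1,5]:
  j=1: antecedent false → ✓
  j=2: antecedent true; consequent holds (witness at 3) → ✓
  j=3: antecedent false → ✓
  j=4: antecedent false → ✓
  j=5: antecedent false → ✓
All positions satisfy it → formula holds.

Yes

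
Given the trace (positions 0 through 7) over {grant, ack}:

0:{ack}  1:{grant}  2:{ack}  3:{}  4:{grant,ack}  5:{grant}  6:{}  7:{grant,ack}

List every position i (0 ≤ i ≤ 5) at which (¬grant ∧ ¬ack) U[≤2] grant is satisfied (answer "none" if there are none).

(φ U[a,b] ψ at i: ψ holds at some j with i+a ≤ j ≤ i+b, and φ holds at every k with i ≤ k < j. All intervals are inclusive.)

1, 3, 4, 5

Evaluate at each i in [0,5]:
  i=0: ✗ (lhs fails at k=0 before rhs at j=1)
  i=1: ✓ (rhs at j=1)
  i=2: ✗ (lhs fails at k=2 before rhs at j=4)
  i=3: ✓ (rhs at j=4; lhs holds on [3,3])
  i=4: ✓ (rhs at j=4)
  i=5: ✓ (rhs at j=5)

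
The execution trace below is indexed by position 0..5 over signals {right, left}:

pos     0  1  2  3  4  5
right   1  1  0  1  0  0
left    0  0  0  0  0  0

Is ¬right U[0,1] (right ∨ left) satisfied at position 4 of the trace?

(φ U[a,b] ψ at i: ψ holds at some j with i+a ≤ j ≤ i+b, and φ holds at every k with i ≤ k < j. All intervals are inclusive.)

Does not hold

Need some j in [4,5] with (right ∨ left), and ¬right at every k in [4,j-1].
  j=4: (right ∨ left) false.
  j=5: (right ∨ left) false.
No j in the window works → until fails.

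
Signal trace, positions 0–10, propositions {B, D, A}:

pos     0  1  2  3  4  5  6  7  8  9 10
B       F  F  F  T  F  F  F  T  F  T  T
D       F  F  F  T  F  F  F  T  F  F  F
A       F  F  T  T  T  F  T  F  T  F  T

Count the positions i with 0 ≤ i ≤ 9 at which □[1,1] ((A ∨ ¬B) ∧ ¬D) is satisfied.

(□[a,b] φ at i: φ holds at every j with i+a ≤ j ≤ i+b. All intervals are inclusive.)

7

Evaluate at each i in [0,9]:
  i=0: ✓ (all of [1,1])
  i=1: ✓ (all of [2,2])
  i=2: ✗ (fails at j=3)
  i=3: ✓ (all of [4,4])
  i=4: ✓ (all of [5,5])
  i=5: ✓ (all of [6,6])
  i=6: ✗ (fails at j=7)
  i=7: ✓ (all of [8,8])
  i=8: ✗ (fails at j=9)
  i=9: ✓ (all of [10,10])
Positions where it holds: {0, 1, 3, 4, 5, 7, 9} → 7.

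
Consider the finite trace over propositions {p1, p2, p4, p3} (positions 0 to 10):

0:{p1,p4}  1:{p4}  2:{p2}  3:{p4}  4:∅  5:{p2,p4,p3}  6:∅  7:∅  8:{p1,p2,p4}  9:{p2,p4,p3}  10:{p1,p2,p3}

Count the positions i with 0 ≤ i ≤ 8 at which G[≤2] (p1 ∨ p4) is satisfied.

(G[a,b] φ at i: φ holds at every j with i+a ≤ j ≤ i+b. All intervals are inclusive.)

1

Evaluate at each i in [0,8]:
  i=0: ✗ (fails at j=2)
  i=1: ✗ (fails at j=2)
  i=2: ✗ (fails at j=2)
  i=3: ✗ (fails at j=4)
  i=4: ✗ (fails at j=4)
  i=5: ✗ (fails at j=6)
  i=6: ✗ (fails at j=6)
  i=7: ✗ (fails at j=7)
  i=8: ✓ (all of [8,10])
Positions where it holds: {8} → 1.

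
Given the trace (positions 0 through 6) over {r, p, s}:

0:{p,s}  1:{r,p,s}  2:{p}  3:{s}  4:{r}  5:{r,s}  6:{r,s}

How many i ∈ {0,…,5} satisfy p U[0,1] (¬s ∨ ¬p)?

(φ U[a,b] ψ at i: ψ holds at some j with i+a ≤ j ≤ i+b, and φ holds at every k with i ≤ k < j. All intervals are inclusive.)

5

Evaluate at each i in [0,5]:
  i=0: ✗ (no rhs in [0,1])
  i=1: ✓ (rhs at j=2; lhs holds on [1,1])
  i=2: ✓ (rhs at j=2)
  i=3: ✓ (rhs at j=3)
  i=4: ✓ (rhs at j=4)
  i=5: ✓ (rhs at j=5)
Positions where it holds: {1, 2, 3, 4, 5} → 5.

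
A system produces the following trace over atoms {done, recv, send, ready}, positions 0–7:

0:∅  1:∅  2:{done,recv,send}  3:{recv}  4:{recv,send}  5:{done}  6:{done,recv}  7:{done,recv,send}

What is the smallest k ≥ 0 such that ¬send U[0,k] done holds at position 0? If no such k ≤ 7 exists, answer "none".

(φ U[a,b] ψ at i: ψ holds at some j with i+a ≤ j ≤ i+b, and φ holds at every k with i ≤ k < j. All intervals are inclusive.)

2

Need earliest j ≥ 0 with done, and ¬send at every k in [0,j-1].
  j=0: rhs fails.
  j=1: rhs fails.
  j=2: rhs holds; lhs holds on [0,1]. k = 2.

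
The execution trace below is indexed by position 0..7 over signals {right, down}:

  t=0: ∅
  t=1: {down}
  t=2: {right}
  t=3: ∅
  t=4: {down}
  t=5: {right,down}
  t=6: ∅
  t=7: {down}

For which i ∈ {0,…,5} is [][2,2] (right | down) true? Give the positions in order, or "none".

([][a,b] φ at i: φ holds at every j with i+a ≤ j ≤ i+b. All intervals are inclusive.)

Evaluate at each i in [0,5]:
  i=0: ✓ (all of [2,2])
  i=1: ✗ (fails at j=3)
  i=2: ✓ (all of [4,4])
  i=3: ✓ (all of [5,5])
  i=4: ✗ (fails at j=6)
  i=5: ✓ (all of [7,7])

0, 2, 3, 5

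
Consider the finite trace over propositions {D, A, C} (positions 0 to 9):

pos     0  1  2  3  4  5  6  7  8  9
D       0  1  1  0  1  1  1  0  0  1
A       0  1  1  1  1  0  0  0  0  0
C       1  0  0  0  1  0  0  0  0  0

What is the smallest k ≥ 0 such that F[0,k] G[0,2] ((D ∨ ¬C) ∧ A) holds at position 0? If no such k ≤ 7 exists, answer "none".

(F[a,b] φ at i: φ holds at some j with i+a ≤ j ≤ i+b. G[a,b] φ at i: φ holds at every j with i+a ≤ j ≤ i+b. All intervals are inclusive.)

Scan j = 0,1,… for G[0,2] ((D ∨ ¬C) ∧ A):
  j=0: fails
  j=1: holds
First hit at j=1, so smallest k = 1-0 = 1.

1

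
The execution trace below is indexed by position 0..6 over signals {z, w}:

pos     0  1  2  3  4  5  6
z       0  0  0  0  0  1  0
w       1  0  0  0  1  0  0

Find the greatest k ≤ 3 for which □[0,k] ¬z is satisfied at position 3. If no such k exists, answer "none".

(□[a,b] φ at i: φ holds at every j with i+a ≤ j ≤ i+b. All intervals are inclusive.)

1

¬z must hold from j=3 onward; find where it first fails.
  j=3: holds
  j=4: holds
  j=5: fails
Holds on [3,4], so largest k = 1.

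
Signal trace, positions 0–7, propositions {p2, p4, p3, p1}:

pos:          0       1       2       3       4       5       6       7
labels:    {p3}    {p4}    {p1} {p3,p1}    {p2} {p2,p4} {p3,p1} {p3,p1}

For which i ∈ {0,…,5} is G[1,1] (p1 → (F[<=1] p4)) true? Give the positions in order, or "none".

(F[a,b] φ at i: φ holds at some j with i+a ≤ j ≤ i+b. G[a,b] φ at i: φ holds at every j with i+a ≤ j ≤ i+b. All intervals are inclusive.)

Evaluate at each i in [0,5]:
  i=0: ✓ (all of [1,1])
  i=1: ✗ (fails at j=2)
  i=2: ✗ (fails at j=3)
  i=3: ✓ (all of [4,4])
  i=4: ✓ (all of [5,5])
  i=5: ✗ (fails at j=6)

0, 3, 4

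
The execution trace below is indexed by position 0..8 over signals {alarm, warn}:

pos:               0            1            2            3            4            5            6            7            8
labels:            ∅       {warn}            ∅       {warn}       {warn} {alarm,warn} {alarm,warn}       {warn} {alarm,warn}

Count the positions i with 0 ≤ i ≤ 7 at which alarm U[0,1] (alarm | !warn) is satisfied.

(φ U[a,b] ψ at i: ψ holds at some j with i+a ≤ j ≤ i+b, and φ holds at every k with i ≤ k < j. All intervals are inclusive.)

Evaluate at each i in [0,7]:
  i=0: ✓ (rhs at j=0)
  i=1: ✗ (lhs fails at k=1 before rhs at j=2)
  i=2: ✓ (rhs at j=2)
  i=3: ✗ (no rhs in [3,4])
  i=4: ✗ (lhs fails at k=4 before rhs at j=5)
  i=5: ✓ (rhs at j=5)
  i=6: ✓ (rhs at j=6)
  i=7: ✗ (lhs fails at k=7 before rhs at j=8)
Positions where it holds: {0, 2, 5, 6} → 4.

4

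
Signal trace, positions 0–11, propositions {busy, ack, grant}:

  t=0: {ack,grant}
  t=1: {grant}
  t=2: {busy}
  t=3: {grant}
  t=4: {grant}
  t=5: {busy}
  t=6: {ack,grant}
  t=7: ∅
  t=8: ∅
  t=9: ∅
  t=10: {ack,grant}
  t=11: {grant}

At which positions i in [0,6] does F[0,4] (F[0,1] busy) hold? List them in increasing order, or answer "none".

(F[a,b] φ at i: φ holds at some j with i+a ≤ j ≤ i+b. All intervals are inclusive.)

0, 1, 2, 3, 4, 5

Evaluate at each i in [0,6]:
  i=0: ✓ (witness j=1)
  i=1: ✓ (witness j=1)
  i=2: ✓ (witness j=2)
  i=3: ✓ (witness j=4)
  i=4: ✓ (witness j=4)
  i=5: ✓ (witness j=5)
  i=6: ✗ (none in [6,10])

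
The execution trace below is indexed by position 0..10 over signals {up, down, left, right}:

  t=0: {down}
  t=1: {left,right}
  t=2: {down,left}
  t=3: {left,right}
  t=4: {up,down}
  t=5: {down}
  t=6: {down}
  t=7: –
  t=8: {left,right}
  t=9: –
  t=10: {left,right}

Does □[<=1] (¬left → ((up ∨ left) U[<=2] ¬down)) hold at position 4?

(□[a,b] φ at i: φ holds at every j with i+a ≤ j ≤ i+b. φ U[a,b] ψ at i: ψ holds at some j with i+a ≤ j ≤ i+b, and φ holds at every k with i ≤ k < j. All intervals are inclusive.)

Does not hold

Check (¬left → ((up ∨ left) U[<=2] ¬down)) at every j in [4,5]:
  j=4: antecedent true; consequent fails → ✗
  j=5: antecedent true; consequent fails → ✗
Fails at j=4 → formula fails.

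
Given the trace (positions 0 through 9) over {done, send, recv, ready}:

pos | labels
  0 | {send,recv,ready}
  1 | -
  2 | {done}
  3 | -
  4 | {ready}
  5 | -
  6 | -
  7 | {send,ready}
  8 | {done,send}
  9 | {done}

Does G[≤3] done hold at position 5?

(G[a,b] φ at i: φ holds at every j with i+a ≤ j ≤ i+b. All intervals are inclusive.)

False

Check done at every j in [5,8]:
  j=5: false
  j=6: false
  j=7: false
  j=8: true
Fails at j=5 → formula fails.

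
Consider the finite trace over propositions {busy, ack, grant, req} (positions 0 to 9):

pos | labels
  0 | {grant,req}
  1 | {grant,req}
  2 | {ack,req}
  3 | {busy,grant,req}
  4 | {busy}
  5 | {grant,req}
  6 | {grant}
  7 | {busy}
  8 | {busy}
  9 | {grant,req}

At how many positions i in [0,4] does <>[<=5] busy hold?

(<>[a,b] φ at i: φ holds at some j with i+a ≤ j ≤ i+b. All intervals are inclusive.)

Evaluate at each i in [0,4]:
  i=0: ✓ (witness j=3)
  i=1: ✓ (witness j=3)
  i=2: ✓ (witness j=3)
  i=3: ✓ (witness j=3)
  i=4: ✓ (witness j=4)
Positions where it holds: {0, 1, 2, 3, 4} → 5.

5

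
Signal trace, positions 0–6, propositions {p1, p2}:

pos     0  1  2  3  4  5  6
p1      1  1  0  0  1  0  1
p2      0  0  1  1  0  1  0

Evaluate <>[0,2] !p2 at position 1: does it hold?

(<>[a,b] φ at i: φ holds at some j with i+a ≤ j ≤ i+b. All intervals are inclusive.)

Yes

Check !p2 at each j in [1,3]:
  j=1: true
  j=2: false
  j=3: false
Found at j=1 → formula holds.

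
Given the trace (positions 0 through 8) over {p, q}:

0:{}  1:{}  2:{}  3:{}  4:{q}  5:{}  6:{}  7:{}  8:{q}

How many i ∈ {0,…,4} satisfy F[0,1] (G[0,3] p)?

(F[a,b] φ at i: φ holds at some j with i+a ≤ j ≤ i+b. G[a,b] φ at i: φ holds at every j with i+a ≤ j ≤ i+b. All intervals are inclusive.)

Evaluate at each i in [0,4]:
  i=0: ✗ (none in [0,1])
  i=1: ✗ (none in [1,2])
  i=2: ✗ (none in [2,3])
  i=3: ✗ (none in [3,4])
  i=4: ✗ (none in [4,5])
Positions where it holds: {} → 0.

0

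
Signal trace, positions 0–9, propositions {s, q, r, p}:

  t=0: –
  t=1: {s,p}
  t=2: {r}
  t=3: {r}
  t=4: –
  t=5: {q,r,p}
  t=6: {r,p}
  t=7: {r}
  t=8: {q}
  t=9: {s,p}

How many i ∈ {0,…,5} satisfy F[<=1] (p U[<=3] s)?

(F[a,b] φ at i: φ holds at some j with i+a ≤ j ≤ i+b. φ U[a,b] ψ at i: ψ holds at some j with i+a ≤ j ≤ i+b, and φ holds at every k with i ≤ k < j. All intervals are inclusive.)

Evaluate at each i in [0,5]:
  i=0: ✓ (witness j=1)
  i=1: ✓ (witness j=1)
  i=2: ✗ (none in [2,3])
  i=3: ✗ (none in [3,4])
  i=4: ✗ (none in [4,5])
  i=5: ✗ (none in [5,6])
Positions where it holds: {0, 1} → 2.

2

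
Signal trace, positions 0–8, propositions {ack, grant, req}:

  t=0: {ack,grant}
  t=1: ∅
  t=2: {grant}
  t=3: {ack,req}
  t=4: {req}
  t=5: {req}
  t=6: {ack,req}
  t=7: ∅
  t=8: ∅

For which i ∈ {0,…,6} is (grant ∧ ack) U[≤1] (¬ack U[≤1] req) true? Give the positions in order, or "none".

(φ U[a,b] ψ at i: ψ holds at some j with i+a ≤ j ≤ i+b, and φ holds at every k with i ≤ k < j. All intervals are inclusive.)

Evaluate at each i in [0,6]:
  i=0: ✗ (no rhs in [0,1])
  i=1: ✗ (lhs fails at k=1 before rhs at j=2)
  i=2: ✓ (rhs at j=2)
  i=3: ✓ (rhs at j=3)
  i=4: ✓ (rhs at j=4)
  i=5: ✓ (rhs at j=5)
  i=6: ✓ (rhs at j=6)

2, 3, 4, 5, 6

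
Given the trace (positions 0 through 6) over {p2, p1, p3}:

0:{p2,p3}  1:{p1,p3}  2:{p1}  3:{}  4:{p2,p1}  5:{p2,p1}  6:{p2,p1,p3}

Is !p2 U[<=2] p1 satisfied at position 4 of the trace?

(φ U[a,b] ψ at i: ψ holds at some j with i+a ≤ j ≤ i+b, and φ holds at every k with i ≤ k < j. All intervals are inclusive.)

Need some j in [4,6] with p1, and !p2 at every k in [4,j-1].
  j=4: p1 holds; no prefix to check → satisfied.

Holds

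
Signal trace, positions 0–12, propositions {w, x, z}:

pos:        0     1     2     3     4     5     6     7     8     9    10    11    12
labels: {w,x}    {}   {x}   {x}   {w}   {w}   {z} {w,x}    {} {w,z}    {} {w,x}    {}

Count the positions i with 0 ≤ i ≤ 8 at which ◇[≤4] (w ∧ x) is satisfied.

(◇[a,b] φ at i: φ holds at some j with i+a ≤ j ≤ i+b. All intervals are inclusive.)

7

Evaluate at each i in [0,8]:
  i=0: ✓ (witness j=0)
  i=1: ✗ (none in [1,5])
  i=2: ✗ (none in [2,6])
  i=3: ✓ (witness j=7)
  i=4: ✓ (witness j=7)
  i=5: ✓ (witness j=7)
  i=6: ✓ (witness j=7)
  i=7: ✓ (witness j=7)
  i=8: ✓ (witness j=11)
Positions where it holds: {0, 3, 4, 5, 6, 7, 8} → 7.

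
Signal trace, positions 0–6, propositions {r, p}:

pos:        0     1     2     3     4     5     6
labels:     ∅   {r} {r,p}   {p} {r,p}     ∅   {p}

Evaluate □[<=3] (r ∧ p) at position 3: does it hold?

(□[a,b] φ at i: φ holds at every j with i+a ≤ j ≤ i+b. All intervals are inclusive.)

No

Check (r ∧ p) at every j in [3,6]:
  j=3: false
  j=4: true
  j=5: false
  j=6: false
Fails at j=3 → formula fails.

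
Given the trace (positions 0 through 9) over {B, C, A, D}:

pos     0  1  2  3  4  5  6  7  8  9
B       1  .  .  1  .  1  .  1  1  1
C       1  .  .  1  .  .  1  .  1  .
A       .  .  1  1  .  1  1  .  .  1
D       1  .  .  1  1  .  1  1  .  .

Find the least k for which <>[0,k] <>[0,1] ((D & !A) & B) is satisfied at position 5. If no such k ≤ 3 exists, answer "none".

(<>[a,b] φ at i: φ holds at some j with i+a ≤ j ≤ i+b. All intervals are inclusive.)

Scan j = 5,6,… for <>[0,1] ((D & !A) & B):
  j=5: fails
  j=6: holds
First hit at j=6, so smallest k = 6-5 = 1.

1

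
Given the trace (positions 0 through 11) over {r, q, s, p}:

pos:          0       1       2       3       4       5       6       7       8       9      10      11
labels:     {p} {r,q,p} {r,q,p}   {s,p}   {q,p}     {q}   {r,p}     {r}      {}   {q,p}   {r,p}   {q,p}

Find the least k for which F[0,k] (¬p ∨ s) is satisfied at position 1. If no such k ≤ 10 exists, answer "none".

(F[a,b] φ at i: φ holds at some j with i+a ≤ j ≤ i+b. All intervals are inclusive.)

Scan j = 1,2,… for (¬p ∨ s):
  j=1: fails
  j=2: fails
  j=3: holds
First hit at j=3, so smallest k = 3-1 = 2.

2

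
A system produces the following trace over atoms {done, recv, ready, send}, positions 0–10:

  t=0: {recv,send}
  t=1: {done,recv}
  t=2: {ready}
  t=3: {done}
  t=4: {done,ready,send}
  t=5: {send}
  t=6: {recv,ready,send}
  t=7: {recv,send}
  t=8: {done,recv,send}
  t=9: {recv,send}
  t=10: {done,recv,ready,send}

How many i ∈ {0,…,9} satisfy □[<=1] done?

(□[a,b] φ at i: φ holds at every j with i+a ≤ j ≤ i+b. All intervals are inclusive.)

Evaluate at each i in [0,9]:
  i=0: ✗ (fails at j=0)
  i=1: ✗ (fails at j=2)
  i=2: ✗ (fails at j=2)
  i=3: ✓ (all of [3,4])
  i=4: ✗ (fails at j=5)
  i=5: ✗ (fails at j=5)
  i=6: ✗ (fails at j=6)
  i=7: ✗ (fails at j=7)
  i=8: ✗ (fails at j=9)
  i=9: ✗ (fails at j=9)
Positions where it holds: {3} → 1.

1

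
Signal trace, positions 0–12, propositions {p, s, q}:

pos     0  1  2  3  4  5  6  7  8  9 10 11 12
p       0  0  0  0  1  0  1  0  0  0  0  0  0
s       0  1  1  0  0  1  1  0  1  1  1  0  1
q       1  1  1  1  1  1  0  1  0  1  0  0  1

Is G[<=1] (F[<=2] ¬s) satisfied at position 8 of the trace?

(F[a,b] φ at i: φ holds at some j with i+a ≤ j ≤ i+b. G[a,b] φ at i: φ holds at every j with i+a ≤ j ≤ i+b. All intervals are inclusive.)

Check F[<=2] ¬s at every j in [8,9]:
  j=8: fails (none in [8,10])
  j=9: holds (witness at 11)
Fails at j=8 → formula fails.

Does not hold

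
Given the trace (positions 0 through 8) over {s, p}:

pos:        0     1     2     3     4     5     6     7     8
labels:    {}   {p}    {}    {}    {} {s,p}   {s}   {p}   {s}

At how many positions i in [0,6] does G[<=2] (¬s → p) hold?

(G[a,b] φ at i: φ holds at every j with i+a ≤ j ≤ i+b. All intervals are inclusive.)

Evaluate at each i in [0,6]:
  i=0: ✗ (fails at j=0)
  i=1: ✗ (fails at j=2)
  i=2: ✗ (fails at j=2)
  i=3: ✗ (fails at j=3)
  i=4: ✗ (fails at j=4)
  i=5: ✓ (all of [5,7])
  i=6: ✓ (all of [6,8])
Positions where it holds: {5, 6} → 2.

2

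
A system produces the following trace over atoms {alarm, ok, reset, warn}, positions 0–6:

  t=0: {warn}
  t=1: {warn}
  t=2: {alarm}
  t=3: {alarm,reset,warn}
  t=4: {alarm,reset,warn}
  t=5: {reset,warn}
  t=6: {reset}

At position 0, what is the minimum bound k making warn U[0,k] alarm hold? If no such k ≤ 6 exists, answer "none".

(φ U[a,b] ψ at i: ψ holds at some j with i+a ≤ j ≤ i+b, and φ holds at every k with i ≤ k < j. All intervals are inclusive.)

2

Need earliest j ≥ 0 with alarm, and warn at every k in [0,j-1].
  j=0: rhs fails.
  j=1: rhs fails.
  j=2: rhs holds; lhs holds on [0,1]. k = 2.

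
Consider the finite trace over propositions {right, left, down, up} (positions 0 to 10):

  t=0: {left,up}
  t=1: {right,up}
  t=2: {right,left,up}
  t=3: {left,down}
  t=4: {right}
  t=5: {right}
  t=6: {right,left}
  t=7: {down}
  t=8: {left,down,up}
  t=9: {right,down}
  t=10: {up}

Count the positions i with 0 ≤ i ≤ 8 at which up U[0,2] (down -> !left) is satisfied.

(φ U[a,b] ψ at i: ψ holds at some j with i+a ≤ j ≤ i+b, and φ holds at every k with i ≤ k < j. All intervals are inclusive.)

Evaluate at each i in [0,8]:
  i=0: ✓ (rhs at j=0)
  i=1: ✓ (rhs at j=1)
  i=2: ✓ (rhs at j=2)
  i=3: ✗ (lhs fails at k=3 before rhs at j=4)
  i=4: ✓ (rhs at j=4)
  i=5: ✓ (rhs at j=5)
  i=6: ✓ (rhs at j=6)
  i=7: ✓ (rhs at j=7)
  i=8: ✓ (rhs at j=9; lhs holds on [8,8])
Positions where it holds: {0, 1, 2, 4, 5, 6, 7, 8} → 8.

8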